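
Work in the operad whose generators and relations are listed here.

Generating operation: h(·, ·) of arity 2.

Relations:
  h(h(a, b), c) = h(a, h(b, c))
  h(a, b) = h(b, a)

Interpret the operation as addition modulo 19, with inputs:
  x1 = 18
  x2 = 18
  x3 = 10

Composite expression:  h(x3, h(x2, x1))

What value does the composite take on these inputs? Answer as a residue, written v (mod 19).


h(x2, x1) = 17
h(x3, h(x2, x1)) = 8

8 (mod 19)


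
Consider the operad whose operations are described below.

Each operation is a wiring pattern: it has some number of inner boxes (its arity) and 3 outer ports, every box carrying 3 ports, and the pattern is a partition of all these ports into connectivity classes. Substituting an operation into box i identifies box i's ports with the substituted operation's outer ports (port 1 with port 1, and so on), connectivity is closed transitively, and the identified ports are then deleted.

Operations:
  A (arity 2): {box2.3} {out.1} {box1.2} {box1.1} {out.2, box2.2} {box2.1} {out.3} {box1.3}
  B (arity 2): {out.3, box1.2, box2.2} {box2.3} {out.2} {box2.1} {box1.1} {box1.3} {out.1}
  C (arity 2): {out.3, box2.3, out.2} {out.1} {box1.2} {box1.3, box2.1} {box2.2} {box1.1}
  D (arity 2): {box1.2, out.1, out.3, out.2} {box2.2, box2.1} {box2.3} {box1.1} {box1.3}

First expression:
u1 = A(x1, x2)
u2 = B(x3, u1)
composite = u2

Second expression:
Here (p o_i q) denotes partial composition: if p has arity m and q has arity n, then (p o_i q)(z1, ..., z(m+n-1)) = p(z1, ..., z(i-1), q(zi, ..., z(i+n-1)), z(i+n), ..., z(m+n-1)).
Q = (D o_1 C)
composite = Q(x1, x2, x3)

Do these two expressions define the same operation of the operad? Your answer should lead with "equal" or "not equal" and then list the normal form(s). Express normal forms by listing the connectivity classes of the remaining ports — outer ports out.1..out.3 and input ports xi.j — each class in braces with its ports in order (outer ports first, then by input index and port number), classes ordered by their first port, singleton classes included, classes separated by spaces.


not equal — first {out.1} {out.2} {out.3, x2.2, x3.2} {x1.1} {x1.2} {x1.3} {x2.1} {x2.3} {x3.1} {x3.3}, second {out.1, out.2, out.3, x2.3} {x1.1} {x1.2} {x1.3, x2.1} {x2.2} {x3.1, x3.2} {x3.3}

The first composite normalizes to {out.1} {out.2} {out.3, x2.2, x3.2} {x1.1} {x1.2} {x1.3} {x2.1} {x2.3} {x3.1} {x3.3}
The second composite normalizes to {out.1, out.2, out.3, x2.3} {x1.1} {x1.2} {x1.3, x2.1} {x2.2} {x3.1, x3.2} {x3.3}
The normal forms differ: not equal.


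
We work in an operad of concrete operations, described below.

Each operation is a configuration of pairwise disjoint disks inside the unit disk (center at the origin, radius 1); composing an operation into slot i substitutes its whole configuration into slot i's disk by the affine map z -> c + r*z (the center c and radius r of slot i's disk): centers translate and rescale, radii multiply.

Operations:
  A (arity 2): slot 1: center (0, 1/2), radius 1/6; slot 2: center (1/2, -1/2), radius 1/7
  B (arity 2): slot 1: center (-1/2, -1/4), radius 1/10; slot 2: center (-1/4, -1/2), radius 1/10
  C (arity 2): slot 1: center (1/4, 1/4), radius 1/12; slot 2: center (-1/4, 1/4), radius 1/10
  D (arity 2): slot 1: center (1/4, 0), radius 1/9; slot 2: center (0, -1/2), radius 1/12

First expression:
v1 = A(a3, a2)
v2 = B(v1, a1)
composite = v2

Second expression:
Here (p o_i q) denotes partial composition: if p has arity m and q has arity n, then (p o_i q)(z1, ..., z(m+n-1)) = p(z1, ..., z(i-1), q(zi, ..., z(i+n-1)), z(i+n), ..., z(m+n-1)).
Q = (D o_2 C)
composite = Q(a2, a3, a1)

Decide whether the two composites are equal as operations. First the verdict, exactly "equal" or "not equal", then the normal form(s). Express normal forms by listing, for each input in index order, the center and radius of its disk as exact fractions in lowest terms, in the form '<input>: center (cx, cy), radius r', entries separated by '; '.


The first expression reduces to a1: center (-1/4, -1/2), radius 1/10; a2: center (-9/20, -3/10), radius 1/70; a3: center (-1/2, -1/5), radius 1/60
The second expression reduces to a1: center (-1/48, -23/48), radius 1/120; a2: center (1/4, 0), radius 1/9; a3: center (1/48, -23/48), radius 1/144
Different reductions; not equal.

not equal; first: a1: center (-1/4, -1/2), radius 1/10; a2: center (-9/20, -3/10), radius 1/70; a3: center (-1/2, -1/5), radius 1/60; second: a1: center (-1/48, -23/48), radius 1/120; a2: center (1/4, 0), radius 1/9; a3: center (1/48, -23/48), radius 1/144


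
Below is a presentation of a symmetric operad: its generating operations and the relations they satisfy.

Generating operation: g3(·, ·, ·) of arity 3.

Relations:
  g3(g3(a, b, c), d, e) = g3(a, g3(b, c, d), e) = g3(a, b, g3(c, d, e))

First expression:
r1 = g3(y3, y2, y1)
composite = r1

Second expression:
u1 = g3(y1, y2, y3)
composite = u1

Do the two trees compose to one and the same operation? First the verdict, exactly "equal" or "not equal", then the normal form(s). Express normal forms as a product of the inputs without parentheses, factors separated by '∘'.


not equal — first y3 ∘ y2 ∘ y1, second y1 ∘ y2 ∘ y3

The first expression, normalized: y3 ∘ y2 ∘ y1
The second expression, normalized: y1 ∘ y2 ∘ y3
Distinct normal forms: not equal.


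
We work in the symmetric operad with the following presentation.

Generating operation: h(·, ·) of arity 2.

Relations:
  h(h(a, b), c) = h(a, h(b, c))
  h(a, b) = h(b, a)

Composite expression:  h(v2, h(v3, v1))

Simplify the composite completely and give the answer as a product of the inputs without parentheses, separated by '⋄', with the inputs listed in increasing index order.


v1 ⋄ v2 ⋄ v3

Reordering under h is free, so list the v-inputs canonically.
h(v3, v1) linearizes to v3 ⋄ v1
h(v2, h(v3, v1)) linearizes to v2 ⋄ v3 ⋄ v1
reordering the factors by index: v1 ⋄ v2 ⋄ v3


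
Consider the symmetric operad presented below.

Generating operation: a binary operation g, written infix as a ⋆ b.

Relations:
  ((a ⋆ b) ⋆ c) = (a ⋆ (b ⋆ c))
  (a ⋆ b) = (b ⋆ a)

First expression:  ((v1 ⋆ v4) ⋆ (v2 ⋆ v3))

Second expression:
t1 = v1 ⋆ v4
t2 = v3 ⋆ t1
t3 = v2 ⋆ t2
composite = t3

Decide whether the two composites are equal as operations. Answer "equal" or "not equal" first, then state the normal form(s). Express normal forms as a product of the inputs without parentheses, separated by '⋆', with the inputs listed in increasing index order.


equal: each reduces to v1 ⋆ v2 ⋆ v3 ⋆ v4

Normal form of the first expression: v1 ⋆ v2 ⋆ v3 ⋆ v4
Normal form of the second expression: v1 ⋆ v2 ⋆ v3 ⋆ v4
The forms coincide; equal.


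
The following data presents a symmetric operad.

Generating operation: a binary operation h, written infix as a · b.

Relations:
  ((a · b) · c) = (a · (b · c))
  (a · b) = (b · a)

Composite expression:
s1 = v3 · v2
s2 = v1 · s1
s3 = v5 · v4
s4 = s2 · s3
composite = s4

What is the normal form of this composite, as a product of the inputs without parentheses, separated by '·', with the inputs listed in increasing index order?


v1 · v2 · v3 · v4 · v5

Key point: h commutes, so take the v-inputs in any fixed order.
(v3 · v2) linearizes to v3 · v2
(v1 · (v3 · v2)) linearizes to v1 · v3 · v2
(v5 · v4) linearizes to v5 · v4
((v1 · (v3 · v2)) · (v5 · v4)) linearizes to v1 · v3 · v2 · v5 · v4
sorting the factors by input index: v1 · v2 · v3 · v4 · v5


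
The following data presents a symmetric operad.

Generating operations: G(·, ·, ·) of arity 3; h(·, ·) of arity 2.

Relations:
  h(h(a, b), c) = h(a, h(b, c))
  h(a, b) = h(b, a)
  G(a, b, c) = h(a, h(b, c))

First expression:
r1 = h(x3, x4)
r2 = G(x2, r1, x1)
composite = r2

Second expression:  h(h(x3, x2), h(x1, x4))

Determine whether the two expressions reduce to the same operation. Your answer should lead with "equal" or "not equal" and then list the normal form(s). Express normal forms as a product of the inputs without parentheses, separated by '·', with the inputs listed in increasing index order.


Reducing the first expression gives x1 · x2 · x3 · x4
Reducing the second expression gives x1 · x2 · x3 · x4
One common form — equal.

equal; both compose to x1 · x2 · x3 · x4


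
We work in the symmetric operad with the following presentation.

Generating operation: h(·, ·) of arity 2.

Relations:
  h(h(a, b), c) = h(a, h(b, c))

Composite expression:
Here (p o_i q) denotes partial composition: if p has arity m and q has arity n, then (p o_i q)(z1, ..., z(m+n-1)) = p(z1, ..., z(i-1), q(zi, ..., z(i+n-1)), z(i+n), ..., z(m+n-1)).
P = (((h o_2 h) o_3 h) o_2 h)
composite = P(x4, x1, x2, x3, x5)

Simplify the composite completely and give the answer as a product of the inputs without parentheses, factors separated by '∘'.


x4 ∘ x1 ∘ x2 ∘ x3 ∘ x5

The h-tree's shape is irrelevant; the x-reading-order decides.
h(x1, x2) linearizes to x1 ∘ x2
h(x3, x5) linearizes to x3 ∘ x5
h(h(x1, x2), h(x3, x5)) linearizes to x1 ∘ x2 ∘ x3 ∘ x5
h(x4, h(h(x1, x2), h(x3, x5))) linearizes to x4 ∘ x1 ∘ x2 ∘ x3 ∘ x5


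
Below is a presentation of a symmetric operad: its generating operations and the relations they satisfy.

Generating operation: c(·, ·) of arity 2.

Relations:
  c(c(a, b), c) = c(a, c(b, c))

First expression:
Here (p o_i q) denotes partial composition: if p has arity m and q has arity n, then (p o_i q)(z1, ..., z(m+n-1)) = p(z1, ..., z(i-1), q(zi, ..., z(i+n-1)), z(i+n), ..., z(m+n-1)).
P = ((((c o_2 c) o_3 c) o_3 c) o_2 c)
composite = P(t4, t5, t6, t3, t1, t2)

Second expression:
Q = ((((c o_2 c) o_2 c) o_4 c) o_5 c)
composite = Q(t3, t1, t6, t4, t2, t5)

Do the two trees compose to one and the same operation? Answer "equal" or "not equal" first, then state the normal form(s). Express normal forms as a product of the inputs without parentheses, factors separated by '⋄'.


In normal form, the first expression is t4 ⋄ t5 ⋄ t6 ⋄ t3 ⋄ t1 ⋄ t2
In normal form, the second expression is t3 ⋄ t1 ⋄ t6 ⋄ t4 ⋄ t2 ⋄ t5
They disagree, so not equal.

not equal; the first gives t4 ⋄ t5 ⋄ t6 ⋄ t3 ⋄ t1 ⋄ t2 and the second t3 ⋄ t1 ⋄ t6 ⋄ t4 ⋄ t2 ⋄ t5


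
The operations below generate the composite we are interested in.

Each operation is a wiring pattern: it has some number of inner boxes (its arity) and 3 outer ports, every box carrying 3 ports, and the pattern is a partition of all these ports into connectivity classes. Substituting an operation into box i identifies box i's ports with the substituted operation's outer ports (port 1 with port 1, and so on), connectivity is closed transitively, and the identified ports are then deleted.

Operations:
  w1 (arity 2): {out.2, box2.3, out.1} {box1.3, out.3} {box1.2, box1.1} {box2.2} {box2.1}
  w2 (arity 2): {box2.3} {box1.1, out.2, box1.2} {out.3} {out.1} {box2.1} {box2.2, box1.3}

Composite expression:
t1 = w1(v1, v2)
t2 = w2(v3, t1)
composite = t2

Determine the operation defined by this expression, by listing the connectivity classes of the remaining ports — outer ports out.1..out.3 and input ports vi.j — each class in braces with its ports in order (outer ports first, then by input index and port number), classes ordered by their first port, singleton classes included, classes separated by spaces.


{out.1} {out.2, v3.1, v3.2} {out.3} {v1.1, v1.2} {v1.3} {v2.1} {v2.2} {v2.3, v3.3}

Connectivity passes through glued w2-boundaries; trace each wire chain.
through w1, on inputs (v1, v2): {out.1, out.2, v2.3} {out.3, v1.3} {v1.1, v1.2} {v2.1} {v2.2} (out.j = stage outer ports)
through w2, on inputs (v3, v1, v2): {out.1} {out.2, v3.1, v3.2} {out.3} {v1.1, v1.2} {v1.3} {v2.1} {v2.2} {v2.3, v3.3} (out.j = stage outer ports)


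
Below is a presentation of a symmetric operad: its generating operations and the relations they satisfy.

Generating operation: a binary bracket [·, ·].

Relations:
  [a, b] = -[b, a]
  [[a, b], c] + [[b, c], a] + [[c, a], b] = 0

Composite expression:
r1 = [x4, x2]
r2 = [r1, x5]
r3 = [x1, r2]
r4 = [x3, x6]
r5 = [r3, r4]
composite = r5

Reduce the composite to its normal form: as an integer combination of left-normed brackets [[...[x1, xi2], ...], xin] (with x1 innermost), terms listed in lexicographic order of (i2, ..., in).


-[[[[[x1, x2], x4], x5], x3], x6] + [[[[[x1, x2], x4], x5], x6], x3] + [[[[[x1, x4], x2], x5], x3], x6] - [[[[[x1, x4], x2], x5], x6], x3] + [[[[[x1, x5], x2], x4], x3], x6] - [[[[[x1, x5], x2], x4], x6], x3] - [[[[[x1, x5], x4], x2], x3], x6] + [[[[[x1, x5], x4], x2], x6], x3]

Skip Jacobi rewriting: expand, keep x1-initial words, read off terms.
Composite bracket: [[x1, [[x4, x2], x5]], [x3, x6]]
Under [a, b] = ab - ba we get 32 signed associative words (2^5 = 32).
Words beginning with x1 determine it all:
  the word x1x2x4x5x3x6 carries sign -1 and contributes -[[[[[x1, x2], x4], x5], x3], x6]
  the word x1x2x4x5x6x3 carries sign +1 and contributes +[[[[[x1, x2], x4], x5], x6], x3]
  the word x1x4x2x5x3x6 carries sign +1 and contributes +[[[[[x1, x4], x2], x5], x3], x6]
  the word x1x4x2x5x6x3 carries sign -1 and contributes -[[[[[x1, x4], x2], x5], x6], x3]
  the word x1x5x2x4x3x6 carries sign +1 and contributes +[[[[[x1, x5], x2], x4], x3], x6]
  the word x1x5x2x4x6x3 carries sign -1 and contributes -[[[[[x1, x5], x2], x4], x6], x3]
  the word x1x5x4x2x3x6 carries sign -1 and contributes -[[[[[x1, x5], x4], x2], x3], x6]
  the word x1x5x4x2x6x3 carries sign +1 and contributes +[[[[[x1, x5], x4], x2], x6], x3]


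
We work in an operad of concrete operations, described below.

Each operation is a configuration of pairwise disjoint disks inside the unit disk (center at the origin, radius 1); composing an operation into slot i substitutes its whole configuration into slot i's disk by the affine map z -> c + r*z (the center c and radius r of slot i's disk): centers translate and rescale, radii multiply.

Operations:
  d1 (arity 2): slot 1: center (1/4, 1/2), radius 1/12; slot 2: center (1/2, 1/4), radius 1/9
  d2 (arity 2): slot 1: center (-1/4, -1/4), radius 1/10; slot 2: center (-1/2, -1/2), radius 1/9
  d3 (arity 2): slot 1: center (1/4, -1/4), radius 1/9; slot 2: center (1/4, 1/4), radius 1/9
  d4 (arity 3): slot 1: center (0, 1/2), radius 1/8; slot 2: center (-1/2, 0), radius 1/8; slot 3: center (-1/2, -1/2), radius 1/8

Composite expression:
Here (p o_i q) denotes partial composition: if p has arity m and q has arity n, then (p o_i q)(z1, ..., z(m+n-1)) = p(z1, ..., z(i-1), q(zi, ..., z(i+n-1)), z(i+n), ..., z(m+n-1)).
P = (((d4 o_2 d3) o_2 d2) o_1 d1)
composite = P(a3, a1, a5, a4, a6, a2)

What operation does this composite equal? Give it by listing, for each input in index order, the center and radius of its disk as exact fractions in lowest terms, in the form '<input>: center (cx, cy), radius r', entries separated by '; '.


a1: center (1/16, 17/32), radius 1/72; a2: center (-1/2, -1/2), radius 1/8; a3: center (1/32, 9/16), radius 1/96; a4: center (-137/288, -11/288), radius 1/648; a5: center (-17/36, -5/144), radius 1/720; a6: center (-15/32, 1/32), radius 1/72

Nesting under d4 composes maps z -> c + r*z down each a-path.
input a3: applying the 2 nested substitutions gives center (1/32, 9/16), radius 1/96
input a1: applying the 2 nested substitutions gives center (1/16, 17/32), radius 1/72
input a5: applying the 3 nested substitutions gives center (-17/36, -5/144), radius 1/720
input a4: applying the 3 nested substitutions gives center (-137/288, -11/288), radius 1/648
input a6: applying the 2 nested substitutions gives center (-15/32, 1/32), radius 1/72
input a2: applying the 1 nested substitution gives center (-1/2, -1/2), radius 1/8


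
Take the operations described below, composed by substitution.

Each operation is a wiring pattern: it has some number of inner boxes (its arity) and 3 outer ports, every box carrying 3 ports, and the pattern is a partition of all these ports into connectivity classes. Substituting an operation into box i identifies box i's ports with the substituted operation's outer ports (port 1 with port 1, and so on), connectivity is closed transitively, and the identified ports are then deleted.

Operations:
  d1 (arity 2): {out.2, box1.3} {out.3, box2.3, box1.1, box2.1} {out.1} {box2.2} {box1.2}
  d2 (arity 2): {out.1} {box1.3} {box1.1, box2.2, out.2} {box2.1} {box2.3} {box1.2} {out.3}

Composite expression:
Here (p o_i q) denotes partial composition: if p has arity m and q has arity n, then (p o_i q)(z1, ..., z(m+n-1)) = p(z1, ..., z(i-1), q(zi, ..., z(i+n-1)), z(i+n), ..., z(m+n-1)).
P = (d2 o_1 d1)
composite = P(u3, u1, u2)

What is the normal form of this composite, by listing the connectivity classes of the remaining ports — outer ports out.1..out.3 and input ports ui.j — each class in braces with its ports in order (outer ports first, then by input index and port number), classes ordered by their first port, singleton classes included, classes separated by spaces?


{out.1} {out.2, u2.2} {out.3} {u1.1, u1.3, u3.1} {u1.2} {u2.1} {u2.3} {u3.2} {u3.3}

Treat the ports identified at d2 as solder joints: merge, then drop.
the subtree at d1 composes to {out.1} {out.2, u3.3} {out.3, u1.1, u1.3, u3.1} {u1.2} {u3.2} on (u3, u1); out.j = own outer ports
the subtree at d2 composes to {out.1} {out.2, u2.2} {out.3} {u1.1, u1.3, u3.1} {u1.2} {u2.1} {u2.3} {u3.2} {u3.3} on (u3, u1, u2); out.j = own outer ports


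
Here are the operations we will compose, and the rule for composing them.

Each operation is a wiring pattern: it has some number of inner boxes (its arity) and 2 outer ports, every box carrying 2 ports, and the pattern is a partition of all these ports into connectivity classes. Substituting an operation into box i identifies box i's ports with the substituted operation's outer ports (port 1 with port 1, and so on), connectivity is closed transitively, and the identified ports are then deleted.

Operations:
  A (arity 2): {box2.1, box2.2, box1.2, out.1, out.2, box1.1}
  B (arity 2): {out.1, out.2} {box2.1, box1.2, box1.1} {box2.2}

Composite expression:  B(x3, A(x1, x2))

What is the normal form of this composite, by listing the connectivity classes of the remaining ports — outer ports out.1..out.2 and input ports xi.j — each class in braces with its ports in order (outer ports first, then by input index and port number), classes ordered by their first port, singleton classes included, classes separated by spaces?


{out.1, out.2} {x1.1, x1.2, x2.1, x2.2, x3.1, x3.2}

Treat the ports identified at B as solder joints: merge, then drop.
A over (x1, x2) gives {out.1, out.2, x1.1, x1.2, x2.1, x2.2}, out.j being that stage's outer ports
B over (x3, x1, x2) gives {out.1, out.2} {x1.1, x1.2, x2.1, x2.2, x3.1, x3.2}, out.j being that stage's outer ports


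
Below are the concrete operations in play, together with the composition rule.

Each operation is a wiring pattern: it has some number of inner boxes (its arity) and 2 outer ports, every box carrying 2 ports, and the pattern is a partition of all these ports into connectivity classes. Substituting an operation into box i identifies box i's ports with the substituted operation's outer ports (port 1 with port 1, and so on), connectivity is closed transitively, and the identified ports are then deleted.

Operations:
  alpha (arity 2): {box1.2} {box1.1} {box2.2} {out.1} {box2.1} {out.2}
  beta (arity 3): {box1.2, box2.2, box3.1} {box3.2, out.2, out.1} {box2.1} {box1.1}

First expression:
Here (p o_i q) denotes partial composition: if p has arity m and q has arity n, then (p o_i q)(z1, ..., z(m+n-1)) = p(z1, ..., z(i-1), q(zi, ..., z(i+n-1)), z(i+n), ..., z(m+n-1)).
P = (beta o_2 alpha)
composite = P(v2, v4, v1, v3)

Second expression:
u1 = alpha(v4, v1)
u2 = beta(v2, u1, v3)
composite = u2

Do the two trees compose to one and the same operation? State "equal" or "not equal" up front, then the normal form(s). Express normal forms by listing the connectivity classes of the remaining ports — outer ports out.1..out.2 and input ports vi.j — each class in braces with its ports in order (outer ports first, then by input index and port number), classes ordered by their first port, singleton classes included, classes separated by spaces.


The first expression reduces to {out.1, out.2, v3.2} {v1.1} {v1.2} {v2.1} {v2.2, v3.1} {v4.1} {v4.2}
The second expression reduces to {out.1, out.2, v3.2} {v1.1} {v1.2} {v2.1} {v2.2, v3.1} {v4.1} {v4.2}
The forms coincide; equal.

equal; both compose to {out.1, out.2, v3.2} {v1.1} {v1.2} {v2.1} {v2.2, v3.1} {v4.1} {v4.2}


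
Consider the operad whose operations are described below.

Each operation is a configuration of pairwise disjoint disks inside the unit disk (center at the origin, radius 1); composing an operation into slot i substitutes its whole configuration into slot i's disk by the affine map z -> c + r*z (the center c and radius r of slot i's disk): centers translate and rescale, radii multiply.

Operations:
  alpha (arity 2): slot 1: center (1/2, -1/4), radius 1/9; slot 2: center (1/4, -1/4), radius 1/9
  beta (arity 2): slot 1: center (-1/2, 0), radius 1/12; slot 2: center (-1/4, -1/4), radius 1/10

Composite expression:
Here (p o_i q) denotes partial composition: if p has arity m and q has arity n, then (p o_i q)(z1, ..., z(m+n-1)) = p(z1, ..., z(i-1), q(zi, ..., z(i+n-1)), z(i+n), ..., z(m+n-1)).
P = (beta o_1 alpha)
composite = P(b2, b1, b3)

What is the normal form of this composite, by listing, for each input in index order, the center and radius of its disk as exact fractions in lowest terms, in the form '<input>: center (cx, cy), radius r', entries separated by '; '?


b1: center (-23/48, -1/48), radius 1/108; b2: center (-11/24, -1/48), radius 1/108; b3: center (-1/4, -1/4), radius 1/10

Nesting under beta composes maps z -> c + r*z down each b-path.
input b2: applying the 2 nested substitutions gives center (-11/24, -1/48), radius 1/108
input b1: applying the 2 nested substitutions gives center (-23/48, -1/48), radius 1/108
input b3: applying the 1 nested substitution gives center (-1/4, -1/4), radius 1/10


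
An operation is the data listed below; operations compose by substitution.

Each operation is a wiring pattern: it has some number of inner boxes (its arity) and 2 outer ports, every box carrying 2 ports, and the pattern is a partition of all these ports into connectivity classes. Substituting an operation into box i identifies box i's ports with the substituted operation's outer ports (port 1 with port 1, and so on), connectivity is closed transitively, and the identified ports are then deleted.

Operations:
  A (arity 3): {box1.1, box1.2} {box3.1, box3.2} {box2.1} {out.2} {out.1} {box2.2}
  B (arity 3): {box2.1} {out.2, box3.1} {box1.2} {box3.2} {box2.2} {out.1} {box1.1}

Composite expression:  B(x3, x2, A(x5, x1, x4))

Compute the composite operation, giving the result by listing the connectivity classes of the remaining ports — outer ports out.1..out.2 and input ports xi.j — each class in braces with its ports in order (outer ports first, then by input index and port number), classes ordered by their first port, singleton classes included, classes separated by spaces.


Substituting into B glues patterns; closure does the rest.
the subtree at A composes to {out.1} {out.2} {x1.1} {x1.2} {x4.1, x4.2} {x5.1, x5.2} on (x5, x1, x4); out.j = own outer ports
the subtree at B composes to {out.1} {out.2} {x1.1} {x1.2} {x2.1} {x2.2} {x3.1} {x3.2} {x4.1, x4.2} {x5.1, x5.2} on (x3, x2, x5, x1, x4); out.j = own outer ports

{out.1} {out.2} {x1.1} {x1.2} {x2.1} {x2.2} {x3.1} {x3.2} {x4.1, x4.2} {x5.1, x5.2}


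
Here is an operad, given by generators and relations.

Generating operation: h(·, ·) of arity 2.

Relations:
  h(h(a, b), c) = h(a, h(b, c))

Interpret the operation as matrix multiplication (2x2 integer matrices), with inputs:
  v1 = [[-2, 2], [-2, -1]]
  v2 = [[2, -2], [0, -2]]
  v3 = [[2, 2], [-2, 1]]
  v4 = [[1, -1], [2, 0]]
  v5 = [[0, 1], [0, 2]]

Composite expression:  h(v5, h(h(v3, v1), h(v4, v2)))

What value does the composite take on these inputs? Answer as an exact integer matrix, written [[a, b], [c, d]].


[[-16, 20], [-32, 40]]

h(v3, v1) = [[-8, 2], [2, -5]]
h(v4, v2) = [[2, 0], [4, -4]]
h(h(v3, v1), h(v4, v2)) = [[-8, -8], [-16, 20]]
h(v5, h(h(v3, v1), h(v4, v2))) = [[-16, 20], [-32, 40]]


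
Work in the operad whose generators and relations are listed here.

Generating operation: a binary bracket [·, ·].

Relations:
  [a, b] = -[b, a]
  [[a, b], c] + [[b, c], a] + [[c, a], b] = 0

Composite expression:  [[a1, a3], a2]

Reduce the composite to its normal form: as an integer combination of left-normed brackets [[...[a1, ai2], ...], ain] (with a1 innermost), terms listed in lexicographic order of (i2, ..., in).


[[a1, a3], a2]


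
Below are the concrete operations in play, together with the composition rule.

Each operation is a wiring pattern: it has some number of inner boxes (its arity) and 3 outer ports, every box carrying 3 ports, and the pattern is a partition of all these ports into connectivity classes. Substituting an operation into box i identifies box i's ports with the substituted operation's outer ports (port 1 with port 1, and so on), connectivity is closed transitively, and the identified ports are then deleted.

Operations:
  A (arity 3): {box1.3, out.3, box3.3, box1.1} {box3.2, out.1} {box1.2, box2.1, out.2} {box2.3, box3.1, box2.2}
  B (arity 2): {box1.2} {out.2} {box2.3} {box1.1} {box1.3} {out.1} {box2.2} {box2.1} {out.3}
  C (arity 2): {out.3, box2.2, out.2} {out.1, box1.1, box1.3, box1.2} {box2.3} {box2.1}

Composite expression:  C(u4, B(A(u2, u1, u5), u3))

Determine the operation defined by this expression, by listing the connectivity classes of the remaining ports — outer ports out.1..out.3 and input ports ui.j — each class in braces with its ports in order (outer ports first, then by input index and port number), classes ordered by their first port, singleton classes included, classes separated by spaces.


{out.1, u4.1, u4.2, u4.3} {out.2, out.3} {u1.1, u2.2} {u1.2, u1.3, u5.1} {u2.1, u2.3, u5.3} {u3.1} {u3.2} {u3.3} {u5.2}

After gluing at C, chains via deleted ports link the u-ports.
through A, on inputs (u2, u1, u5): {out.1, u5.2} {out.2, u1.1, u2.2} {out.3, u2.1, u2.3, u5.3} {u1.2, u1.3, u5.1} (out.j = stage outer ports)
through B, on inputs (u2, u1, u5, u3): {out.1} {out.2} {out.3} {u1.1, u2.2} {u1.2, u1.3, u5.1} {u2.1, u2.3, u5.3} {u3.1} {u3.2} {u3.3} {u5.2} (out.j = stage outer ports)
through C, on inputs (u4, u2, u1, u5, u3): {out.1, u4.1, u4.2, u4.3} {out.2, out.3} {u1.1, u2.2} {u1.2, u1.3, u5.1} {u2.1, u2.3, u5.3} {u3.1} {u3.2} {u3.3} {u5.2} (out.j = stage outer ports)


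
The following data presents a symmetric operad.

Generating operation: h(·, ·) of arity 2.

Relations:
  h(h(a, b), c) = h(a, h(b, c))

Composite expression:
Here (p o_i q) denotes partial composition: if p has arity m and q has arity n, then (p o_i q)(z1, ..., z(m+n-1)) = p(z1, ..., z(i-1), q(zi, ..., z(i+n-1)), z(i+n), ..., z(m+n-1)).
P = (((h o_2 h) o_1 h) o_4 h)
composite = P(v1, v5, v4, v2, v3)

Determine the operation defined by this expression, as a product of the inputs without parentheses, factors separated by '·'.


All parenthesizations of h agree; list the v-inputs left to right.
h(v1, v5) linearizes to v1 · v5
h(v2, v3) linearizes to v2 · v3
h(v4, h(v2, v3)) linearizes to v4 · v2 · v3
h(h(v1, v5), h(v4, h(v2, v3))) linearizes to v1 · v5 · v4 · v2 · v3

v1 · v5 · v4 · v2 · v3


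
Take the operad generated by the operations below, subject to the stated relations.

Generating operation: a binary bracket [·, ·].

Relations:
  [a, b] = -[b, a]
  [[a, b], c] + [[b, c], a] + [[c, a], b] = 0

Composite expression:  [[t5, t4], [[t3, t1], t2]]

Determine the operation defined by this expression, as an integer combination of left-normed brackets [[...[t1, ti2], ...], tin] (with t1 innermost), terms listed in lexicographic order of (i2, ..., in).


-[[[[t1, t3], t2], t4], t5] + [[[[t1, t3], t2], t5], t4]

Skip Jacobi rewriting: expand, keep t1-initial words, read off terms.
Composite bracket: [[t5, t4], [[t3, t1], t2]]
Applying ab - ba throughout gives 16 signed words (2^4 = 16).
The t1-initial words carry the normal form:
  sign of t1t3t2t4t5 is -1, so it contributes -[[[[t1, t3], t2], t4], t5]
  sign of t1t3t2t5t4 is +1, so it contributes +[[[[t1, t3], t2], t5], t4]


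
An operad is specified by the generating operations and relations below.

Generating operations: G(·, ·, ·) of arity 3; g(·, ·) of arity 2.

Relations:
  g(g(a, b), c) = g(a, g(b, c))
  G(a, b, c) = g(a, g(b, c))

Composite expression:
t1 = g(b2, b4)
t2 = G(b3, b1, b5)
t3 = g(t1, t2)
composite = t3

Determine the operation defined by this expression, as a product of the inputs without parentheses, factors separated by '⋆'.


b2 ⋆ b4 ⋆ b3 ⋆ b1 ⋆ b5

The g-tree's shape is irrelevant; the b-reading-order decides.
g(b2, b4) reduces to b2 ⋆ b4
G(b3, b1, b5) reduces to b3 ⋆ b1 ⋆ b5
g(g(b2, b4), G(b3, b1, b5)) reduces to b2 ⋆ b4 ⋆ b3 ⋆ b1 ⋆ b5


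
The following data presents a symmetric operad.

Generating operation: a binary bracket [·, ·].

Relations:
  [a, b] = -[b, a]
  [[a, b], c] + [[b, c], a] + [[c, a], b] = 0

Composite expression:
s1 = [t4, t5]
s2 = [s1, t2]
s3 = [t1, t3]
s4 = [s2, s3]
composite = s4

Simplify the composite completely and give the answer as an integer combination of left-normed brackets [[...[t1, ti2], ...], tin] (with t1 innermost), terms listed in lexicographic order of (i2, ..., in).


[[[[t1, t3], t2], t4], t5] - [[[[t1, t3], t2], t5], t4] - [[[[t1, t3], t4], t5], t2] + [[[[t1, t3], t5], t4], t2]

Expand each bracket as ab - ba; the t1-initial words give the coefficients.
Composite bracket: [[[t4, t5], t2], [t1, t3]]
Full expansion: 16 signed words from ab - ba (2^4 = 16).
Only words starting with t1 matter:
  sign of t1t3t2t4t5 is +1, so it contributes +[[[[t1, t3], t2], t4], t5]
  sign of t1t3t2t5t4 is -1, so it contributes -[[[[t1, t3], t2], t5], t4]
  sign of t1t3t4t5t2 is -1, so it contributes -[[[[t1, t3], t4], t5], t2]
  sign of t1t3t5t4t2 is +1, so it contributes +[[[[t1, t3], t5], t4], t2]


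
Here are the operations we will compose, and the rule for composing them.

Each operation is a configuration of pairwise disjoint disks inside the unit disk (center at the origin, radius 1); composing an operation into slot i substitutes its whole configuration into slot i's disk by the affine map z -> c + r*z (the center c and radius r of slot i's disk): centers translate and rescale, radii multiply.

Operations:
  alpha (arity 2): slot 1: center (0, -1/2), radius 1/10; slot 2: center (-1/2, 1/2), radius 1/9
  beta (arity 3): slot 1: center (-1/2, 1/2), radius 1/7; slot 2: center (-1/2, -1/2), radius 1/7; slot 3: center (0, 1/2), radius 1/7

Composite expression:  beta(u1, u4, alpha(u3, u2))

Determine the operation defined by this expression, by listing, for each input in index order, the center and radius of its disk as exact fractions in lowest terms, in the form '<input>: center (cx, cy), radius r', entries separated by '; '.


u1: center (-1/2, 1/2), radius 1/7; u2: center (-1/14, 4/7), radius 1/63; u3: center (0, 3/7), radius 1/70; u4: center (-1/2, -1/2), radius 1/7


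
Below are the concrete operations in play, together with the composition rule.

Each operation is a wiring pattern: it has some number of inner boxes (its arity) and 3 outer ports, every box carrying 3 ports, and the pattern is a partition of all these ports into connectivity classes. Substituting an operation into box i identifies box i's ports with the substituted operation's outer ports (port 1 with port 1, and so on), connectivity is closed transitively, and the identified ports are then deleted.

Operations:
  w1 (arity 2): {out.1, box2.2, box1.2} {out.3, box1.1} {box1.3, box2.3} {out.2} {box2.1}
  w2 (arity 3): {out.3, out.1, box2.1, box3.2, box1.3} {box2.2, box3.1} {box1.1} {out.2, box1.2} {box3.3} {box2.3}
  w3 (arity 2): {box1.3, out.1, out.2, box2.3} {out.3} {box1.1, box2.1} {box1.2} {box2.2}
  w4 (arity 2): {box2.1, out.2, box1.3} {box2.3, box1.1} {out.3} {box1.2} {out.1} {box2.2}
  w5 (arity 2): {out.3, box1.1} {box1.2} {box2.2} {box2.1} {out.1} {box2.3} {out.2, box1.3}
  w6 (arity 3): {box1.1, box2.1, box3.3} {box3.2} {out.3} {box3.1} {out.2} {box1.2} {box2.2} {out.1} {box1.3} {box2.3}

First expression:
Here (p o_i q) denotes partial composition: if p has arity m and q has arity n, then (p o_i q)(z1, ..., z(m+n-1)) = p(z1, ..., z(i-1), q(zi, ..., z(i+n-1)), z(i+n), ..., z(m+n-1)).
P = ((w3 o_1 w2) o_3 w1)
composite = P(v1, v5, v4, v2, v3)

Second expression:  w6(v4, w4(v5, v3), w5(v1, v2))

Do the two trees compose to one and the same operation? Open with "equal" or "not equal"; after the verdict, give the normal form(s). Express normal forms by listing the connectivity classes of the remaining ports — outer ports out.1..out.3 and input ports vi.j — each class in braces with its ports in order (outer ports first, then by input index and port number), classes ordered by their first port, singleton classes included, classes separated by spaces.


The first expression reduces to {out.1, out.2, v1.3, v3.1, v3.3, v5.1} {out.3} {v1.1} {v1.2} {v2.1} {v2.2, v4.2, v5.2} {v2.3, v4.3} {v3.2} {v4.1} {v5.3}
The second expression reduces to {out.1} {out.2} {out.3} {v1.1, v4.1} {v1.2} {v1.3} {v2.1} {v2.2} {v2.3} {v3.1, v5.3} {v3.2} {v3.3, v5.1} {v4.2} {v4.3} {v5.2}
No match — not equal.

not equal: they reduce to {out.1, out.2, v1.3, v3.1, v3.3, v5.1} {out.3} {v1.1} {v1.2} {v2.1} {v2.2, v4.2, v5.2} {v2.3, v4.3} {v3.2} {v4.1} {v5.3} and {out.1} {out.2} {out.3} {v1.1, v4.1} {v1.2} {v1.3} {v2.1} {v2.2} {v2.3} {v3.1, v5.3} {v3.2} {v3.3, v5.1} {v4.2} {v4.3} {v5.2}


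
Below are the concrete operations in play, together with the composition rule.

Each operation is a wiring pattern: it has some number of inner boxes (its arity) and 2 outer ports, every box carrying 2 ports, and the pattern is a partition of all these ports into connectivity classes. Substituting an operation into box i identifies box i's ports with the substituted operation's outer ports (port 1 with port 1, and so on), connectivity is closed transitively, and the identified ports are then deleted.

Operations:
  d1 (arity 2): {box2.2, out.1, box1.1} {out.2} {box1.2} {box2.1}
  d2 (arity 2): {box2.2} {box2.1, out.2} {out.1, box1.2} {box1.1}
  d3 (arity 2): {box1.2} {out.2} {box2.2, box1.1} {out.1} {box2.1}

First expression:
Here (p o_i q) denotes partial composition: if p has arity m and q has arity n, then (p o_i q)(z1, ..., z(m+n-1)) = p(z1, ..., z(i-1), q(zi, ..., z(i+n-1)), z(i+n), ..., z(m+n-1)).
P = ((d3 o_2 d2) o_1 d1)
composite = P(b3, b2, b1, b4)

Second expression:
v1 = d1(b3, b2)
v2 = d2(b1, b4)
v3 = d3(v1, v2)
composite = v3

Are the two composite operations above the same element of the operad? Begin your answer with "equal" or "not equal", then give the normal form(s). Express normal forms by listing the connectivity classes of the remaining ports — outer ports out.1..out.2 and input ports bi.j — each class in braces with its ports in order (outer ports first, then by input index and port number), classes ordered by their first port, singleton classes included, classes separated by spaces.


equal: each reduces to {out.1} {out.2} {b1.1} {b1.2} {b2.1} {b2.2, b3.1, b4.1} {b3.2} {b4.2}

In normal form, the first expression is {out.1} {out.2} {b1.1} {b1.2} {b2.1} {b2.2, b3.1, b4.1} {b3.2} {b4.2}
In normal form, the second expression is {out.1} {out.2} {b1.1} {b1.2} {b2.1} {b2.2, b3.1, b4.1} {b3.2} {b4.2}
Same normal form: equal.


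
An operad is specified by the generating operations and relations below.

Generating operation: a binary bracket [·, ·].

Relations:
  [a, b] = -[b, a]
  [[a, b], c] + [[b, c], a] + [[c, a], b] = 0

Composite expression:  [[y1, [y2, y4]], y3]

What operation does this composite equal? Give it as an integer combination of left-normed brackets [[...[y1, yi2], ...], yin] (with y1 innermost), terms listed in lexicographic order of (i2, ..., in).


[[[y1, y2], y4], y3] - [[[y1, y4], y2], y3]

Left-normed coefficients sit on the y1-initial expansion words.
Composite bracket: [[y1, [y2, y4]], y3]
Expanding via [a, b] = ab - ba: 8 signed words (2^3 = 8).
The y1-initial words carry the normal form:
  sign of y1y2y4y3 is +1, so it contributes +[[[y1, y2], y4], y3]
  sign of y1y4y2y3 is -1, so it contributes -[[[y1, y4], y2], y3]


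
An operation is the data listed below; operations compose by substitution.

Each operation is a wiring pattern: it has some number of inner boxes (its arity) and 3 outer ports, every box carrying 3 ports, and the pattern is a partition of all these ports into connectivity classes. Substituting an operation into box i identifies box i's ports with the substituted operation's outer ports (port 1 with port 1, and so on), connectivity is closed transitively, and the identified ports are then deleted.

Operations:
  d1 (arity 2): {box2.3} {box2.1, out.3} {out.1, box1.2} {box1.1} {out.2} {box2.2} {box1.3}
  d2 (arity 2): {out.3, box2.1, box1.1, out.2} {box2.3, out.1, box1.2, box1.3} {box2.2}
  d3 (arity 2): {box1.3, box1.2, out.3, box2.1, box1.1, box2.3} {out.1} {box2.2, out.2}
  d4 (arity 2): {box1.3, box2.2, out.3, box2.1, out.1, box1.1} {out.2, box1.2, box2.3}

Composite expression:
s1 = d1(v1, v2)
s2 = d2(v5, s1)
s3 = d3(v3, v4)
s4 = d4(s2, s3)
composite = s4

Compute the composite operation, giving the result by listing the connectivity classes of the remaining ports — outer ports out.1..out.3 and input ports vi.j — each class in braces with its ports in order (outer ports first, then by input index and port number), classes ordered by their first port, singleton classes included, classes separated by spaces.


{out.1, out.2, out.3, v1.2, v2.1, v3.1, v3.2, v3.3, v4.1, v4.2, v4.3, v5.1, v5.2, v5.3} {v1.1} {v1.3} {v2.2} {v2.3}

Treat the ports identified at d4 as solder joints: merge, then drop.
composing d1 on (v1, v2), with out.j its own outer ports: {out.1, v1.2} {out.2} {out.3, v2.1} {v1.1} {v1.3} {v2.2} {v2.3}
composing d2 on (v5, v1, v2), with out.j its own outer ports: {out.1, v2.1, v5.2, v5.3} {out.2, out.3, v1.2, v5.1} {v1.1} {v1.3} {v2.2} {v2.3}
composing d3 on (v3, v4), with out.j its own outer ports: {out.1} {out.2, v4.2} {out.3, v3.1, v3.2, v3.3, v4.1, v4.3}
composing d4 on (v5, v1, v2, v3, v4), with out.j its own outer ports: {out.1, out.2, out.3, v1.2, v2.1, v3.1, v3.2, v3.3, v4.1, v4.2, v4.3, v5.1, v5.2, v5.3} {v1.1} {v1.3} {v2.2} {v2.3}


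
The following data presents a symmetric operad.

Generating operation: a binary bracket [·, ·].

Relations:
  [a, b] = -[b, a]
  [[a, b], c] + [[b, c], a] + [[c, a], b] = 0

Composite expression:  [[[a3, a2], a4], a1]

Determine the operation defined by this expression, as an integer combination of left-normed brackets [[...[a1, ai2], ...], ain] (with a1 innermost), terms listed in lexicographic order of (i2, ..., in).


[[[a1, a2], a3], a4] - [[[a1, a3], a2], a4] - [[[a1, a4], a2], a3] + [[[a1, a4], a3], a2]

In the tensor algebra, words opening a1 carry the a1-anchored form.
Composite bracket: [[[a3, a2], a4], a1]
Under [a, b] = ab - ba we get 8 signed associative words (2^3 = 8).
The a1-initial words carry the normal form:
  a1a2a3a4 (sign +1) contributes +[[[a1, a2], a3], a4]
  a1a3a2a4 (sign -1) contributes -[[[a1, a3], a2], a4]
  a1a4a2a3 (sign -1) contributes -[[[a1, a4], a2], a3]
  a1a4a3a2 (sign +1) contributes +[[[a1, a4], a3], a2]


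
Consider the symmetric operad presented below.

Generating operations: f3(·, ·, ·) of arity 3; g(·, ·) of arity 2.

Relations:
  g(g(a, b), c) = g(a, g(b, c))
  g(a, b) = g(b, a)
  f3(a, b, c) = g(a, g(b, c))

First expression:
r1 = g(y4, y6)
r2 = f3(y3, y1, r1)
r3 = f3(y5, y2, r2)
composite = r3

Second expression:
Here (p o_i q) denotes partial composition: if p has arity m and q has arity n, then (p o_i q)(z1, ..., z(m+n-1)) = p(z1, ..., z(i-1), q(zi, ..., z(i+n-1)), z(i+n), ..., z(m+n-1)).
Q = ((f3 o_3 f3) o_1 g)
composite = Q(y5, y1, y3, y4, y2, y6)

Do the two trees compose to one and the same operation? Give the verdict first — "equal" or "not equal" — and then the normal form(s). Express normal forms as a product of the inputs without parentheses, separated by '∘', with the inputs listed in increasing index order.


equal; the common form is y1 ∘ y2 ∘ y3 ∘ y4 ∘ y5 ∘ y6
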